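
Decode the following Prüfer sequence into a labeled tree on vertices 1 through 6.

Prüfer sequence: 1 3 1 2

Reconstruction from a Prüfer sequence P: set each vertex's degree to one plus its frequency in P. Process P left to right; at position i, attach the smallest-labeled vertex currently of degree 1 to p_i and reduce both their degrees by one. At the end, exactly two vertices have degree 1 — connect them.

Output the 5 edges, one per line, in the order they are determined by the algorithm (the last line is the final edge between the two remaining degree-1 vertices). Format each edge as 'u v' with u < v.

Answer: 1 4
3 5
1 3
1 2
2 6

Derivation:
Initial degrees: {1:3, 2:2, 3:2, 4:1, 5:1, 6:1}
Step 1: smallest deg-1 vertex = 4, p_1 = 1. Add edge {1,4}. Now deg[4]=0, deg[1]=2.
Step 2: smallest deg-1 vertex = 5, p_2 = 3. Add edge {3,5}. Now deg[5]=0, deg[3]=1.
Step 3: smallest deg-1 vertex = 3, p_3 = 1. Add edge {1,3}. Now deg[3]=0, deg[1]=1.
Step 4: smallest deg-1 vertex = 1, p_4 = 2. Add edge {1,2}. Now deg[1]=0, deg[2]=1.
Final: two remaining deg-1 vertices are 2, 6. Add edge {2,6}.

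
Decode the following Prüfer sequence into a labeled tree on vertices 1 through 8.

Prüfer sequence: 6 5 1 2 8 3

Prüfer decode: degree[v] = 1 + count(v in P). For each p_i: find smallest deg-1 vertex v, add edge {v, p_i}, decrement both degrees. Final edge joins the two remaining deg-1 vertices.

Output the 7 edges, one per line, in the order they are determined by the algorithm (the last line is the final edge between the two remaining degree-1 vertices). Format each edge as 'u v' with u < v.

Answer: 4 6
5 6
1 5
1 2
2 8
3 7
3 8

Derivation:
Initial degrees: {1:2, 2:2, 3:2, 4:1, 5:2, 6:2, 7:1, 8:2}
Step 1: smallest deg-1 vertex = 4, p_1 = 6. Add edge {4,6}. Now deg[4]=0, deg[6]=1.
Step 2: smallest deg-1 vertex = 6, p_2 = 5. Add edge {5,6}. Now deg[6]=0, deg[5]=1.
Step 3: smallest deg-1 vertex = 5, p_3 = 1. Add edge {1,5}. Now deg[5]=0, deg[1]=1.
Step 4: smallest deg-1 vertex = 1, p_4 = 2. Add edge {1,2}. Now deg[1]=0, deg[2]=1.
Step 5: smallest deg-1 vertex = 2, p_5 = 8. Add edge {2,8}. Now deg[2]=0, deg[8]=1.
Step 6: smallest deg-1 vertex = 7, p_6 = 3. Add edge {3,7}. Now deg[7]=0, deg[3]=1.
Final: two remaining deg-1 vertices are 3, 8. Add edge {3,8}.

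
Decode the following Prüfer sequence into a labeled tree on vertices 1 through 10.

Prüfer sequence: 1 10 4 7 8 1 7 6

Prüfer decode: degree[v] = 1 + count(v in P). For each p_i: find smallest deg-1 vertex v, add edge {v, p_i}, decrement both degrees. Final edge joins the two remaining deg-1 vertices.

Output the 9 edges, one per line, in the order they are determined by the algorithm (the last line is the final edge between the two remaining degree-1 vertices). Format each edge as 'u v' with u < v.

Answer: 1 2
3 10
4 5
4 7
8 9
1 8
1 7
6 7
6 10

Derivation:
Initial degrees: {1:3, 2:1, 3:1, 4:2, 5:1, 6:2, 7:3, 8:2, 9:1, 10:2}
Step 1: smallest deg-1 vertex = 2, p_1 = 1. Add edge {1,2}. Now deg[2]=0, deg[1]=2.
Step 2: smallest deg-1 vertex = 3, p_2 = 10. Add edge {3,10}. Now deg[3]=0, deg[10]=1.
Step 3: smallest deg-1 vertex = 5, p_3 = 4. Add edge {4,5}. Now deg[5]=0, deg[4]=1.
Step 4: smallest deg-1 vertex = 4, p_4 = 7. Add edge {4,7}. Now deg[4]=0, deg[7]=2.
Step 5: smallest deg-1 vertex = 9, p_5 = 8. Add edge {8,9}. Now deg[9]=0, deg[8]=1.
Step 6: smallest deg-1 vertex = 8, p_6 = 1. Add edge {1,8}. Now deg[8]=0, deg[1]=1.
Step 7: smallest deg-1 vertex = 1, p_7 = 7. Add edge {1,7}. Now deg[1]=0, deg[7]=1.
Step 8: smallest deg-1 vertex = 7, p_8 = 6. Add edge {6,7}. Now deg[7]=0, deg[6]=1.
Final: two remaining deg-1 vertices are 6, 10. Add edge {6,10}.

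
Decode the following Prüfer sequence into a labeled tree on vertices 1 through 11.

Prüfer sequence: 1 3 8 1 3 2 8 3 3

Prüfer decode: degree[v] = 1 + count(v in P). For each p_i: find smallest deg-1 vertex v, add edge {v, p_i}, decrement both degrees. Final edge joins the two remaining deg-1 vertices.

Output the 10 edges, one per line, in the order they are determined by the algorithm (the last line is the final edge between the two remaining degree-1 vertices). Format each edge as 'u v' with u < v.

Answer: 1 4
3 5
6 8
1 7
1 3
2 9
2 8
3 8
3 10
3 11

Derivation:
Initial degrees: {1:3, 2:2, 3:5, 4:1, 5:1, 6:1, 7:1, 8:3, 9:1, 10:1, 11:1}
Step 1: smallest deg-1 vertex = 4, p_1 = 1. Add edge {1,4}. Now deg[4]=0, deg[1]=2.
Step 2: smallest deg-1 vertex = 5, p_2 = 3. Add edge {3,5}. Now deg[5]=0, deg[3]=4.
Step 3: smallest deg-1 vertex = 6, p_3 = 8. Add edge {6,8}. Now deg[6]=0, deg[8]=2.
Step 4: smallest deg-1 vertex = 7, p_4 = 1. Add edge {1,7}. Now deg[7]=0, deg[1]=1.
Step 5: smallest deg-1 vertex = 1, p_5 = 3. Add edge {1,3}. Now deg[1]=0, deg[3]=3.
Step 6: smallest deg-1 vertex = 9, p_6 = 2. Add edge {2,9}. Now deg[9]=0, deg[2]=1.
Step 7: smallest deg-1 vertex = 2, p_7 = 8. Add edge {2,8}. Now deg[2]=0, deg[8]=1.
Step 8: smallest deg-1 vertex = 8, p_8 = 3. Add edge {3,8}. Now deg[8]=0, deg[3]=2.
Step 9: smallest deg-1 vertex = 10, p_9 = 3. Add edge {3,10}. Now deg[10]=0, deg[3]=1.
Final: two remaining deg-1 vertices are 3, 11. Add edge {3,11}.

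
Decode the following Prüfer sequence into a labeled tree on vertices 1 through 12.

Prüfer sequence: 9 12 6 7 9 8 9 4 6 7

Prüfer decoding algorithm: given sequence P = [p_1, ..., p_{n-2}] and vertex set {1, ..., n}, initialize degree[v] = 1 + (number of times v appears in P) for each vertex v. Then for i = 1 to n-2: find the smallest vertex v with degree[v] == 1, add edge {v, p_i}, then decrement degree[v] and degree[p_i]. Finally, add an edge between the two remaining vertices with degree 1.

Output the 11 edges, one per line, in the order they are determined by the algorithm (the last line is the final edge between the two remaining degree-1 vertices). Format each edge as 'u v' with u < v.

Answer: 1 9
2 12
3 6
5 7
9 10
8 11
8 9
4 9
4 6
6 7
7 12

Derivation:
Initial degrees: {1:1, 2:1, 3:1, 4:2, 5:1, 6:3, 7:3, 8:2, 9:4, 10:1, 11:1, 12:2}
Step 1: smallest deg-1 vertex = 1, p_1 = 9. Add edge {1,9}. Now deg[1]=0, deg[9]=3.
Step 2: smallest deg-1 vertex = 2, p_2 = 12. Add edge {2,12}. Now deg[2]=0, deg[12]=1.
Step 3: smallest deg-1 vertex = 3, p_3 = 6. Add edge {3,6}. Now deg[3]=0, deg[6]=2.
Step 4: smallest deg-1 vertex = 5, p_4 = 7. Add edge {5,7}. Now deg[5]=0, deg[7]=2.
Step 5: smallest deg-1 vertex = 10, p_5 = 9. Add edge {9,10}. Now deg[10]=0, deg[9]=2.
Step 6: smallest deg-1 vertex = 11, p_6 = 8. Add edge {8,11}. Now deg[11]=0, deg[8]=1.
Step 7: smallest deg-1 vertex = 8, p_7 = 9. Add edge {8,9}. Now deg[8]=0, deg[9]=1.
Step 8: smallest deg-1 vertex = 9, p_8 = 4. Add edge {4,9}. Now deg[9]=0, deg[4]=1.
Step 9: smallest deg-1 vertex = 4, p_9 = 6. Add edge {4,6}. Now deg[4]=0, deg[6]=1.
Step 10: smallest deg-1 vertex = 6, p_10 = 7. Add edge {6,7}. Now deg[6]=0, deg[7]=1.
Final: two remaining deg-1 vertices are 7, 12. Add edge {7,12}.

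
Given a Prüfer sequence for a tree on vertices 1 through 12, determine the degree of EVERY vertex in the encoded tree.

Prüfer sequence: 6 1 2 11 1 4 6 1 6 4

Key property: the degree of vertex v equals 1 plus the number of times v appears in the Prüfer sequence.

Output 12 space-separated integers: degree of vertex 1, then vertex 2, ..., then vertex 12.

Answer: 4 2 1 3 1 4 1 1 1 1 2 1

Derivation:
p_1 = 6: count[6] becomes 1
p_2 = 1: count[1] becomes 1
p_3 = 2: count[2] becomes 1
p_4 = 11: count[11] becomes 1
p_5 = 1: count[1] becomes 2
p_6 = 4: count[4] becomes 1
p_7 = 6: count[6] becomes 2
p_8 = 1: count[1] becomes 3
p_9 = 6: count[6] becomes 3
p_10 = 4: count[4] becomes 2
Degrees (1 + count): deg[1]=1+3=4, deg[2]=1+1=2, deg[3]=1+0=1, deg[4]=1+2=3, deg[5]=1+0=1, deg[6]=1+3=4, deg[7]=1+0=1, deg[8]=1+0=1, deg[9]=1+0=1, deg[10]=1+0=1, deg[11]=1+1=2, deg[12]=1+0=1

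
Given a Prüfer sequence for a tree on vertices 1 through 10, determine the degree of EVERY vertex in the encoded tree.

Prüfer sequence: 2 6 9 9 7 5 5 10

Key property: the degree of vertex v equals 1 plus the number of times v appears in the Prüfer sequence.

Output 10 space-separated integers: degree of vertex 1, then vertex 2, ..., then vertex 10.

p_1 = 2: count[2] becomes 1
p_2 = 6: count[6] becomes 1
p_3 = 9: count[9] becomes 1
p_4 = 9: count[9] becomes 2
p_5 = 7: count[7] becomes 1
p_6 = 5: count[5] becomes 1
p_7 = 5: count[5] becomes 2
p_8 = 10: count[10] becomes 1
Degrees (1 + count): deg[1]=1+0=1, deg[2]=1+1=2, deg[3]=1+0=1, deg[4]=1+0=1, deg[5]=1+2=3, deg[6]=1+1=2, deg[7]=1+1=2, deg[8]=1+0=1, deg[9]=1+2=3, deg[10]=1+1=2

Answer: 1 2 1 1 3 2 2 1 3 2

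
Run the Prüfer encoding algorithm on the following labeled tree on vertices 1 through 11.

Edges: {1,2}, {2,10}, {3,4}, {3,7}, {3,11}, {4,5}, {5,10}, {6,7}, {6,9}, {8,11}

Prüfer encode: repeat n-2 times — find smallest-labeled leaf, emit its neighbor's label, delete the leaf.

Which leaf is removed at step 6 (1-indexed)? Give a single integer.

Answer: 7

Derivation:
Step 1: current leaves = {1,8,9}. Remove leaf 1 (neighbor: 2).
Step 2: current leaves = {2,8,9}. Remove leaf 2 (neighbor: 10).
Step 3: current leaves = {8,9,10}. Remove leaf 8 (neighbor: 11).
Step 4: current leaves = {9,10,11}. Remove leaf 9 (neighbor: 6).
Step 5: current leaves = {6,10,11}. Remove leaf 6 (neighbor: 7).
Step 6: current leaves = {7,10,11}. Remove leaf 7 (neighbor: 3).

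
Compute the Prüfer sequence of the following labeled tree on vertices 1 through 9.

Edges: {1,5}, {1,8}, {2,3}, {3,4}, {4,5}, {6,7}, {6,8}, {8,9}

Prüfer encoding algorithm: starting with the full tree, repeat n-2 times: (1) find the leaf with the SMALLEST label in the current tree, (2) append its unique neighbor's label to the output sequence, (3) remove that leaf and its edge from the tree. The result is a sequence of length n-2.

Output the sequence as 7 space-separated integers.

Step 1: leaves = {2,7,9}. Remove smallest leaf 2, emit neighbor 3.
Step 2: leaves = {3,7,9}. Remove smallest leaf 3, emit neighbor 4.
Step 3: leaves = {4,7,9}. Remove smallest leaf 4, emit neighbor 5.
Step 4: leaves = {5,7,9}. Remove smallest leaf 5, emit neighbor 1.
Step 5: leaves = {1,7,9}. Remove smallest leaf 1, emit neighbor 8.
Step 6: leaves = {7,9}. Remove smallest leaf 7, emit neighbor 6.
Step 7: leaves = {6,9}. Remove smallest leaf 6, emit neighbor 8.
Done: 2 vertices remain (8, 9). Sequence = [3 4 5 1 8 6 8]

Answer: 3 4 5 1 8 6 8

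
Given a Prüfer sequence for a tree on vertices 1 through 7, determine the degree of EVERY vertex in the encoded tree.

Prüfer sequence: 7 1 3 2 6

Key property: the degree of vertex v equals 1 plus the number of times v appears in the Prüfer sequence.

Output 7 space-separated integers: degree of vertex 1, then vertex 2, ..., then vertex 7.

Answer: 2 2 2 1 1 2 2

Derivation:
p_1 = 7: count[7] becomes 1
p_2 = 1: count[1] becomes 1
p_3 = 3: count[3] becomes 1
p_4 = 2: count[2] becomes 1
p_5 = 6: count[6] becomes 1
Degrees (1 + count): deg[1]=1+1=2, deg[2]=1+1=2, deg[3]=1+1=2, deg[4]=1+0=1, deg[5]=1+0=1, deg[6]=1+1=2, deg[7]=1+1=2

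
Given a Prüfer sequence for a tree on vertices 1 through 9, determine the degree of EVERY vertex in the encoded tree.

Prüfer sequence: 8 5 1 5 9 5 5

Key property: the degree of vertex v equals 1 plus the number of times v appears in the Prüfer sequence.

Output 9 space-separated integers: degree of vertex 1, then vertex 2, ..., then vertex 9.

Answer: 2 1 1 1 5 1 1 2 2

Derivation:
p_1 = 8: count[8] becomes 1
p_2 = 5: count[5] becomes 1
p_3 = 1: count[1] becomes 1
p_4 = 5: count[5] becomes 2
p_5 = 9: count[9] becomes 1
p_6 = 5: count[5] becomes 3
p_7 = 5: count[5] becomes 4
Degrees (1 + count): deg[1]=1+1=2, deg[2]=1+0=1, deg[3]=1+0=1, deg[4]=1+0=1, deg[5]=1+4=5, deg[6]=1+0=1, deg[7]=1+0=1, deg[8]=1+1=2, deg[9]=1+1=2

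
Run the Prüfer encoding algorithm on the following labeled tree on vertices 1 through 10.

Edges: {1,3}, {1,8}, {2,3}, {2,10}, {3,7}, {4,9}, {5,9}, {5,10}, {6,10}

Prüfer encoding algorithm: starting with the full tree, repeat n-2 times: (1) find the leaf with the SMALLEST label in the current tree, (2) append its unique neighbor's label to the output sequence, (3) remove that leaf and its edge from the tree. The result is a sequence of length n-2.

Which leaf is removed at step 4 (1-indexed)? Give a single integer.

Answer: 8

Derivation:
Step 1: current leaves = {4,6,7,8}. Remove leaf 4 (neighbor: 9).
Step 2: current leaves = {6,7,8,9}. Remove leaf 6 (neighbor: 10).
Step 3: current leaves = {7,8,9}. Remove leaf 7 (neighbor: 3).
Step 4: current leaves = {8,9}. Remove leaf 8 (neighbor: 1).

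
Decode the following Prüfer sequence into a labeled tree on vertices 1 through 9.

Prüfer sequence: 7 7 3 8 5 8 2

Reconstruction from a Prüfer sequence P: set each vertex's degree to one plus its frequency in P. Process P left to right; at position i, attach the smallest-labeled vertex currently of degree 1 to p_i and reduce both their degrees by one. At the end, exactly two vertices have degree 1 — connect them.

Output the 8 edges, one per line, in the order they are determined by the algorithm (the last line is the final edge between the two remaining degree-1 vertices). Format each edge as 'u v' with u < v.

Answer: 1 7
4 7
3 6
3 8
5 7
5 8
2 8
2 9

Derivation:
Initial degrees: {1:1, 2:2, 3:2, 4:1, 5:2, 6:1, 7:3, 8:3, 9:1}
Step 1: smallest deg-1 vertex = 1, p_1 = 7. Add edge {1,7}. Now deg[1]=0, deg[7]=2.
Step 2: smallest deg-1 vertex = 4, p_2 = 7. Add edge {4,7}. Now deg[4]=0, deg[7]=1.
Step 3: smallest deg-1 vertex = 6, p_3 = 3. Add edge {3,6}. Now deg[6]=0, deg[3]=1.
Step 4: smallest deg-1 vertex = 3, p_4 = 8. Add edge {3,8}. Now deg[3]=0, deg[8]=2.
Step 5: smallest deg-1 vertex = 7, p_5 = 5. Add edge {5,7}. Now deg[7]=0, deg[5]=1.
Step 6: smallest deg-1 vertex = 5, p_6 = 8. Add edge {5,8}. Now deg[5]=0, deg[8]=1.
Step 7: smallest deg-1 vertex = 8, p_7 = 2. Add edge {2,8}. Now deg[8]=0, deg[2]=1.
Final: two remaining deg-1 vertices are 2, 9. Add edge {2,9}.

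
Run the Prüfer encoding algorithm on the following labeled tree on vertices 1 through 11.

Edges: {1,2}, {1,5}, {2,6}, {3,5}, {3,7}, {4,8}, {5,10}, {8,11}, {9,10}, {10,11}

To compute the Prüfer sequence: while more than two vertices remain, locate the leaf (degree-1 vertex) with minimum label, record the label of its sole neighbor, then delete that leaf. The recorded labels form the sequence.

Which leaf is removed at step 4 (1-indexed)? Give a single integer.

Step 1: current leaves = {4,6,7,9}. Remove leaf 4 (neighbor: 8).
Step 2: current leaves = {6,7,8,9}. Remove leaf 6 (neighbor: 2).
Step 3: current leaves = {2,7,8,9}. Remove leaf 2 (neighbor: 1).
Step 4: current leaves = {1,7,8,9}. Remove leaf 1 (neighbor: 5).

Answer: 1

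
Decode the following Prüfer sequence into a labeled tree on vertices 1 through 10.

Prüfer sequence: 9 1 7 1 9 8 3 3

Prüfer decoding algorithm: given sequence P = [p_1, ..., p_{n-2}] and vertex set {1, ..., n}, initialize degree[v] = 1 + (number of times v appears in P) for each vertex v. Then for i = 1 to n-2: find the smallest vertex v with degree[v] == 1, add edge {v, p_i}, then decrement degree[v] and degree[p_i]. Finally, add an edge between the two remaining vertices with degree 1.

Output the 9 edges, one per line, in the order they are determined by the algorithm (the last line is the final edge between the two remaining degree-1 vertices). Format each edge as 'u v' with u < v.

Initial degrees: {1:3, 2:1, 3:3, 4:1, 5:1, 6:1, 7:2, 8:2, 9:3, 10:1}
Step 1: smallest deg-1 vertex = 2, p_1 = 9. Add edge {2,9}. Now deg[2]=0, deg[9]=2.
Step 2: smallest deg-1 vertex = 4, p_2 = 1. Add edge {1,4}. Now deg[4]=0, deg[1]=2.
Step 3: smallest deg-1 vertex = 5, p_3 = 7. Add edge {5,7}. Now deg[5]=0, deg[7]=1.
Step 4: smallest deg-1 vertex = 6, p_4 = 1. Add edge {1,6}. Now deg[6]=0, deg[1]=1.
Step 5: smallest deg-1 vertex = 1, p_5 = 9. Add edge {1,9}. Now deg[1]=0, deg[9]=1.
Step 6: smallest deg-1 vertex = 7, p_6 = 8. Add edge {7,8}. Now deg[7]=0, deg[8]=1.
Step 7: smallest deg-1 vertex = 8, p_7 = 3. Add edge {3,8}. Now deg[8]=0, deg[3]=2.
Step 8: smallest deg-1 vertex = 9, p_8 = 3. Add edge {3,9}. Now deg[9]=0, deg[3]=1.
Final: two remaining deg-1 vertices are 3, 10. Add edge {3,10}.

Answer: 2 9
1 4
5 7
1 6
1 9
7 8
3 8
3 9
3 10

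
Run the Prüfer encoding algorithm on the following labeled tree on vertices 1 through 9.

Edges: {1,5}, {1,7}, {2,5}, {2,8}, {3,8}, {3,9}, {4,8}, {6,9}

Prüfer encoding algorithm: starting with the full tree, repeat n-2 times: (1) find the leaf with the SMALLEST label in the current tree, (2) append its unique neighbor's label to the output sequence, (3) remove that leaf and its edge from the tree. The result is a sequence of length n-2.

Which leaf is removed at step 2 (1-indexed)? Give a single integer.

Step 1: current leaves = {4,6,7}. Remove leaf 4 (neighbor: 8).
Step 2: current leaves = {6,7}. Remove leaf 6 (neighbor: 9).

Answer: 6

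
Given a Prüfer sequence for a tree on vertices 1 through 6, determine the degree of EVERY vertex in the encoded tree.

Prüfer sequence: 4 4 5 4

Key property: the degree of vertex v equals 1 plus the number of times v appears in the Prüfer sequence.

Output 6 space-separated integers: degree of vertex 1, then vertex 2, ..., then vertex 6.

p_1 = 4: count[4] becomes 1
p_2 = 4: count[4] becomes 2
p_3 = 5: count[5] becomes 1
p_4 = 4: count[4] becomes 3
Degrees (1 + count): deg[1]=1+0=1, deg[2]=1+0=1, deg[3]=1+0=1, deg[4]=1+3=4, deg[5]=1+1=2, deg[6]=1+0=1

Answer: 1 1 1 4 2 1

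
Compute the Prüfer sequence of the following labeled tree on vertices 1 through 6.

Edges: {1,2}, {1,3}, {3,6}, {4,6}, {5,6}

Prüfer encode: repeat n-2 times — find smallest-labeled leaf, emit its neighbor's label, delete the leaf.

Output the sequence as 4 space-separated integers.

Answer: 1 3 6 6

Derivation:
Step 1: leaves = {2,4,5}. Remove smallest leaf 2, emit neighbor 1.
Step 2: leaves = {1,4,5}. Remove smallest leaf 1, emit neighbor 3.
Step 3: leaves = {3,4,5}. Remove smallest leaf 3, emit neighbor 6.
Step 4: leaves = {4,5}. Remove smallest leaf 4, emit neighbor 6.
Done: 2 vertices remain (5, 6). Sequence = [1 3 6 6]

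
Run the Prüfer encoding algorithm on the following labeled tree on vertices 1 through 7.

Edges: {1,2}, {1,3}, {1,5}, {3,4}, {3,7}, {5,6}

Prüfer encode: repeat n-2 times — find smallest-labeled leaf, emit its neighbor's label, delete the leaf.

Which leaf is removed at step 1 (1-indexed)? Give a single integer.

Answer: 2

Derivation:
Step 1: current leaves = {2,4,6,7}. Remove leaf 2 (neighbor: 1).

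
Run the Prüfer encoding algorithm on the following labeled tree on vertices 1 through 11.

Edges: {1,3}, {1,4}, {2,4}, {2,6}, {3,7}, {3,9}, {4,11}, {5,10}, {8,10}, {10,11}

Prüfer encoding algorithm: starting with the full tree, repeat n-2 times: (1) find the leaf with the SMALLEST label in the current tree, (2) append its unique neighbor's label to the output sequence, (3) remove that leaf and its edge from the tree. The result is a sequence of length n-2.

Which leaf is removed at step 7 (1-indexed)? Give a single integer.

Answer: 3

Derivation:
Step 1: current leaves = {5,6,7,8,9}. Remove leaf 5 (neighbor: 10).
Step 2: current leaves = {6,7,8,9}. Remove leaf 6 (neighbor: 2).
Step 3: current leaves = {2,7,8,9}. Remove leaf 2 (neighbor: 4).
Step 4: current leaves = {7,8,9}. Remove leaf 7 (neighbor: 3).
Step 5: current leaves = {8,9}. Remove leaf 8 (neighbor: 10).
Step 6: current leaves = {9,10}. Remove leaf 9 (neighbor: 3).
Step 7: current leaves = {3,10}. Remove leaf 3 (neighbor: 1).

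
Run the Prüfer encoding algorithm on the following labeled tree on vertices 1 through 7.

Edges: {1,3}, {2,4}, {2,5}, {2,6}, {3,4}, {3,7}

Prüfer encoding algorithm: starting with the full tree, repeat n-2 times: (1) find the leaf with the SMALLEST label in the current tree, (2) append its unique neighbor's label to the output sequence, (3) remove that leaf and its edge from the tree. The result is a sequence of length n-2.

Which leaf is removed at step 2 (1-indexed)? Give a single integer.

Step 1: current leaves = {1,5,6,7}. Remove leaf 1 (neighbor: 3).
Step 2: current leaves = {5,6,7}. Remove leaf 5 (neighbor: 2).

Answer: 5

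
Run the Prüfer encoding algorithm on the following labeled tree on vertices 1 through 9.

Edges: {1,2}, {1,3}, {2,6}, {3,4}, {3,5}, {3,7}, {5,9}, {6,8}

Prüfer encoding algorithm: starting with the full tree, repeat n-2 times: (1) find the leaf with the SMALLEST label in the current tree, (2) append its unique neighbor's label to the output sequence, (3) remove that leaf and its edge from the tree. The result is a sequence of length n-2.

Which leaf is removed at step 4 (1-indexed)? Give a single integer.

Answer: 6

Derivation:
Step 1: current leaves = {4,7,8,9}. Remove leaf 4 (neighbor: 3).
Step 2: current leaves = {7,8,9}. Remove leaf 7 (neighbor: 3).
Step 3: current leaves = {8,9}. Remove leaf 8 (neighbor: 6).
Step 4: current leaves = {6,9}. Remove leaf 6 (neighbor: 2).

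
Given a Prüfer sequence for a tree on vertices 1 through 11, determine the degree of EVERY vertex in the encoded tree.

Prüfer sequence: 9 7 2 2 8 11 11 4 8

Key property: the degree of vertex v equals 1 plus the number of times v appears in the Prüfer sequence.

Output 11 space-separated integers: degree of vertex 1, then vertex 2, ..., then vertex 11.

Answer: 1 3 1 2 1 1 2 3 2 1 3

Derivation:
p_1 = 9: count[9] becomes 1
p_2 = 7: count[7] becomes 1
p_3 = 2: count[2] becomes 1
p_4 = 2: count[2] becomes 2
p_5 = 8: count[8] becomes 1
p_6 = 11: count[11] becomes 1
p_7 = 11: count[11] becomes 2
p_8 = 4: count[4] becomes 1
p_9 = 8: count[8] becomes 2
Degrees (1 + count): deg[1]=1+0=1, deg[2]=1+2=3, deg[3]=1+0=1, deg[4]=1+1=2, deg[5]=1+0=1, deg[6]=1+0=1, deg[7]=1+1=2, deg[8]=1+2=3, deg[9]=1+1=2, deg[10]=1+0=1, deg[11]=1+2=3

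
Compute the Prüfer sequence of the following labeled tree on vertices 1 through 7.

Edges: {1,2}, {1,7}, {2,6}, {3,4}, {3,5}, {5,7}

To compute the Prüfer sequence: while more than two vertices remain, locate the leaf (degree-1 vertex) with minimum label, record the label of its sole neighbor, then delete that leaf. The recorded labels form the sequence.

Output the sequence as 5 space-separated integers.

Answer: 3 5 7 2 1

Derivation:
Step 1: leaves = {4,6}. Remove smallest leaf 4, emit neighbor 3.
Step 2: leaves = {3,6}. Remove smallest leaf 3, emit neighbor 5.
Step 3: leaves = {5,6}. Remove smallest leaf 5, emit neighbor 7.
Step 4: leaves = {6,7}. Remove smallest leaf 6, emit neighbor 2.
Step 5: leaves = {2,7}. Remove smallest leaf 2, emit neighbor 1.
Done: 2 vertices remain (1, 7). Sequence = [3 5 7 2 1]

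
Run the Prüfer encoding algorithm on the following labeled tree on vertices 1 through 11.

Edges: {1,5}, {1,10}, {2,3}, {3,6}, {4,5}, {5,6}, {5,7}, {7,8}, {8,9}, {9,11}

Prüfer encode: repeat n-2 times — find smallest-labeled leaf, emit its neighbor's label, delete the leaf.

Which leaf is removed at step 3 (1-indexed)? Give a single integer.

Answer: 4

Derivation:
Step 1: current leaves = {2,4,10,11}. Remove leaf 2 (neighbor: 3).
Step 2: current leaves = {3,4,10,11}. Remove leaf 3 (neighbor: 6).
Step 3: current leaves = {4,6,10,11}. Remove leaf 4 (neighbor: 5).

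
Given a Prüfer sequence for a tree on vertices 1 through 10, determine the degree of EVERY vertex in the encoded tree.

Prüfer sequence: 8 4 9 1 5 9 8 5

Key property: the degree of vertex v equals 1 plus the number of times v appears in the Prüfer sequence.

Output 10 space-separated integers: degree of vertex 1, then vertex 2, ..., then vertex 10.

p_1 = 8: count[8] becomes 1
p_2 = 4: count[4] becomes 1
p_3 = 9: count[9] becomes 1
p_4 = 1: count[1] becomes 1
p_5 = 5: count[5] becomes 1
p_6 = 9: count[9] becomes 2
p_7 = 8: count[8] becomes 2
p_8 = 5: count[5] becomes 2
Degrees (1 + count): deg[1]=1+1=2, deg[2]=1+0=1, deg[3]=1+0=1, deg[4]=1+1=2, deg[5]=1+2=3, deg[6]=1+0=1, deg[7]=1+0=1, deg[8]=1+2=3, deg[9]=1+2=3, deg[10]=1+0=1

Answer: 2 1 1 2 3 1 1 3 3 1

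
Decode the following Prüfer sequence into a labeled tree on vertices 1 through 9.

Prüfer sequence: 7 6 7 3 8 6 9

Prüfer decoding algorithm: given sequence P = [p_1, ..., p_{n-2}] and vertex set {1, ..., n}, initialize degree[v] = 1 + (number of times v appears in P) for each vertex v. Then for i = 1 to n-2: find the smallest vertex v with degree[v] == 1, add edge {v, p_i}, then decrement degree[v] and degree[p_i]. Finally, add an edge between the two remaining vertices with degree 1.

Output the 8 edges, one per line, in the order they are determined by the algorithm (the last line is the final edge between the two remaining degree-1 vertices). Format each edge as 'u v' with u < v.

Answer: 1 7
2 6
4 7
3 5
3 8
6 7
6 9
8 9

Derivation:
Initial degrees: {1:1, 2:1, 3:2, 4:1, 5:1, 6:3, 7:3, 8:2, 9:2}
Step 1: smallest deg-1 vertex = 1, p_1 = 7. Add edge {1,7}. Now deg[1]=0, deg[7]=2.
Step 2: smallest deg-1 vertex = 2, p_2 = 6. Add edge {2,6}. Now deg[2]=0, deg[6]=2.
Step 3: smallest deg-1 vertex = 4, p_3 = 7. Add edge {4,7}. Now deg[4]=0, deg[7]=1.
Step 4: smallest deg-1 vertex = 5, p_4 = 3. Add edge {3,5}. Now deg[5]=0, deg[3]=1.
Step 5: smallest deg-1 vertex = 3, p_5 = 8. Add edge {3,8}. Now deg[3]=0, deg[8]=1.
Step 6: smallest deg-1 vertex = 7, p_6 = 6. Add edge {6,7}. Now deg[7]=0, deg[6]=1.
Step 7: smallest deg-1 vertex = 6, p_7 = 9. Add edge {6,9}. Now deg[6]=0, deg[9]=1.
Final: two remaining deg-1 vertices are 8, 9. Add edge {8,9}.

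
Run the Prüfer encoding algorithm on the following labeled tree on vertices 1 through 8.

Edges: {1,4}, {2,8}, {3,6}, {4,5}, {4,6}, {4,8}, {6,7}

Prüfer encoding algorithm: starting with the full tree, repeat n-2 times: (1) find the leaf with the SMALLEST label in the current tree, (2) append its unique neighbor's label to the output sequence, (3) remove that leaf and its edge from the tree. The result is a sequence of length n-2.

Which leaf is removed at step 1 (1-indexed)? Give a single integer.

Step 1: current leaves = {1,2,3,5,7}. Remove leaf 1 (neighbor: 4).

Answer: 1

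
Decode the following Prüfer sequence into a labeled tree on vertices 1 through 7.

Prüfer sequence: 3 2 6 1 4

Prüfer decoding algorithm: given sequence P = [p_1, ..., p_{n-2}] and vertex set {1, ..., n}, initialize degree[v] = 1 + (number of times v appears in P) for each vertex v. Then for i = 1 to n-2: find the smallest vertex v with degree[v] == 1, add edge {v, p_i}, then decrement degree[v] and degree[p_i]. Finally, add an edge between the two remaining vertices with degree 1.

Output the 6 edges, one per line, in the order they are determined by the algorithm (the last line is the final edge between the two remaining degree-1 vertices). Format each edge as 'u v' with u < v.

Answer: 3 5
2 3
2 6
1 6
1 4
4 7

Derivation:
Initial degrees: {1:2, 2:2, 3:2, 4:2, 5:1, 6:2, 7:1}
Step 1: smallest deg-1 vertex = 5, p_1 = 3. Add edge {3,5}. Now deg[5]=0, deg[3]=1.
Step 2: smallest deg-1 vertex = 3, p_2 = 2. Add edge {2,3}. Now deg[3]=0, deg[2]=1.
Step 3: smallest deg-1 vertex = 2, p_3 = 6. Add edge {2,6}. Now deg[2]=0, deg[6]=1.
Step 4: smallest deg-1 vertex = 6, p_4 = 1. Add edge {1,6}. Now deg[6]=0, deg[1]=1.
Step 5: smallest deg-1 vertex = 1, p_5 = 4. Add edge {1,4}. Now deg[1]=0, deg[4]=1.
Final: two remaining deg-1 vertices are 4, 7. Add edge {4,7}.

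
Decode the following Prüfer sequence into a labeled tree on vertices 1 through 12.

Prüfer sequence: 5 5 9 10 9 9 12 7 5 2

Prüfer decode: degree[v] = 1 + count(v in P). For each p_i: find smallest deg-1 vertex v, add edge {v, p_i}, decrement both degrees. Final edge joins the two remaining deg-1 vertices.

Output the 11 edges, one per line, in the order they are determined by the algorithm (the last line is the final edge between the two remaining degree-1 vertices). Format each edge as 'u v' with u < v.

Answer: 1 5
3 5
4 9
6 10
8 9
9 10
9 12
7 11
5 7
2 5
2 12

Derivation:
Initial degrees: {1:1, 2:2, 3:1, 4:1, 5:4, 6:1, 7:2, 8:1, 9:4, 10:2, 11:1, 12:2}
Step 1: smallest deg-1 vertex = 1, p_1 = 5. Add edge {1,5}. Now deg[1]=0, deg[5]=3.
Step 2: smallest deg-1 vertex = 3, p_2 = 5. Add edge {3,5}. Now deg[3]=0, deg[5]=2.
Step 3: smallest deg-1 vertex = 4, p_3 = 9. Add edge {4,9}. Now deg[4]=0, deg[9]=3.
Step 4: smallest deg-1 vertex = 6, p_4 = 10. Add edge {6,10}. Now deg[6]=0, deg[10]=1.
Step 5: smallest deg-1 vertex = 8, p_5 = 9. Add edge {8,9}. Now deg[8]=0, deg[9]=2.
Step 6: smallest deg-1 vertex = 10, p_6 = 9. Add edge {9,10}. Now deg[10]=0, deg[9]=1.
Step 7: smallest deg-1 vertex = 9, p_7 = 12. Add edge {9,12}. Now deg[9]=0, deg[12]=1.
Step 8: smallest deg-1 vertex = 11, p_8 = 7. Add edge {7,11}. Now deg[11]=0, deg[7]=1.
Step 9: smallest deg-1 vertex = 7, p_9 = 5. Add edge {5,7}. Now deg[7]=0, deg[5]=1.
Step 10: smallest deg-1 vertex = 5, p_10 = 2. Add edge {2,5}. Now deg[5]=0, deg[2]=1.
Final: two remaining deg-1 vertices are 2, 12. Add edge {2,12}.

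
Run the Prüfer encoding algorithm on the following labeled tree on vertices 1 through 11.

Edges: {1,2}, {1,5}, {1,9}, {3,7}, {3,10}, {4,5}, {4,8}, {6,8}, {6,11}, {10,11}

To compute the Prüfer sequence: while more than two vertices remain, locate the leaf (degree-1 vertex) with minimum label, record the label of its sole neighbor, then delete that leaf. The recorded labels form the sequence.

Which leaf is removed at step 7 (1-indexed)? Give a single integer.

Step 1: current leaves = {2,7,9}. Remove leaf 2 (neighbor: 1).
Step 2: current leaves = {7,9}. Remove leaf 7 (neighbor: 3).
Step 3: current leaves = {3,9}. Remove leaf 3 (neighbor: 10).
Step 4: current leaves = {9,10}. Remove leaf 9 (neighbor: 1).
Step 5: current leaves = {1,10}. Remove leaf 1 (neighbor: 5).
Step 6: current leaves = {5,10}. Remove leaf 5 (neighbor: 4).
Step 7: current leaves = {4,10}. Remove leaf 4 (neighbor: 8).

Answer: 4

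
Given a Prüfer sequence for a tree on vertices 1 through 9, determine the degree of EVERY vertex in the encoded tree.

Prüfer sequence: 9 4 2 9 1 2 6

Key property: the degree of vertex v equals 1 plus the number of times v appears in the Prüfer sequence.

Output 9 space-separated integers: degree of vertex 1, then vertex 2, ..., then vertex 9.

Answer: 2 3 1 2 1 2 1 1 3

Derivation:
p_1 = 9: count[9] becomes 1
p_2 = 4: count[4] becomes 1
p_3 = 2: count[2] becomes 1
p_4 = 9: count[9] becomes 2
p_5 = 1: count[1] becomes 1
p_6 = 2: count[2] becomes 2
p_7 = 6: count[6] becomes 1
Degrees (1 + count): deg[1]=1+1=2, deg[2]=1+2=3, deg[3]=1+0=1, deg[4]=1+1=2, deg[5]=1+0=1, deg[6]=1+1=2, deg[7]=1+0=1, deg[8]=1+0=1, deg[9]=1+2=3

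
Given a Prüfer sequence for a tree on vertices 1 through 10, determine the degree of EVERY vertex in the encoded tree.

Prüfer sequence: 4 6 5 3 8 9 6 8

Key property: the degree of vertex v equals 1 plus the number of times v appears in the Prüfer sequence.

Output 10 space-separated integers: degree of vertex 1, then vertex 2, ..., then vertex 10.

p_1 = 4: count[4] becomes 1
p_2 = 6: count[6] becomes 1
p_3 = 5: count[5] becomes 1
p_4 = 3: count[3] becomes 1
p_5 = 8: count[8] becomes 1
p_6 = 9: count[9] becomes 1
p_7 = 6: count[6] becomes 2
p_8 = 8: count[8] becomes 2
Degrees (1 + count): deg[1]=1+0=1, deg[2]=1+0=1, deg[3]=1+1=2, deg[4]=1+1=2, deg[5]=1+1=2, deg[6]=1+2=3, deg[7]=1+0=1, deg[8]=1+2=3, deg[9]=1+1=2, deg[10]=1+0=1

Answer: 1 1 2 2 2 3 1 3 2 1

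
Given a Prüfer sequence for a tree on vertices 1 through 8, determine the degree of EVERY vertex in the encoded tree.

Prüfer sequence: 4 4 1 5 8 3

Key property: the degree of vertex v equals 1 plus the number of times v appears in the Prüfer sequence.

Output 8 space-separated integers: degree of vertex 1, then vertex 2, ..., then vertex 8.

p_1 = 4: count[4] becomes 1
p_2 = 4: count[4] becomes 2
p_3 = 1: count[1] becomes 1
p_4 = 5: count[5] becomes 1
p_5 = 8: count[8] becomes 1
p_6 = 3: count[3] becomes 1
Degrees (1 + count): deg[1]=1+1=2, deg[2]=1+0=1, deg[3]=1+1=2, deg[4]=1+2=3, deg[5]=1+1=2, deg[6]=1+0=1, deg[7]=1+0=1, deg[8]=1+1=2

Answer: 2 1 2 3 2 1 1 2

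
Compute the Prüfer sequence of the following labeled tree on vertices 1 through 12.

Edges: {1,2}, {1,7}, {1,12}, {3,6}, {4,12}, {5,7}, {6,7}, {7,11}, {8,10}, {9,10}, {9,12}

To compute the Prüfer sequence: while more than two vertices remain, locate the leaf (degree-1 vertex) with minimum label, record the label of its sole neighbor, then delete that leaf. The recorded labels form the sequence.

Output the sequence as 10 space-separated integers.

Answer: 1 6 12 7 7 10 9 12 7 1

Derivation:
Step 1: leaves = {2,3,4,5,8,11}. Remove smallest leaf 2, emit neighbor 1.
Step 2: leaves = {3,4,5,8,11}. Remove smallest leaf 3, emit neighbor 6.
Step 3: leaves = {4,5,6,8,11}. Remove smallest leaf 4, emit neighbor 12.
Step 4: leaves = {5,6,8,11}. Remove smallest leaf 5, emit neighbor 7.
Step 5: leaves = {6,8,11}. Remove smallest leaf 6, emit neighbor 7.
Step 6: leaves = {8,11}. Remove smallest leaf 8, emit neighbor 10.
Step 7: leaves = {10,11}. Remove smallest leaf 10, emit neighbor 9.
Step 8: leaves = {9,11}. Remove smallest leaf 9, emit neighbor 12.
Step 9: leaves = {11,12}. Remove smallest leaf 11, emit neighbor 7.
Step 10: leaves = {7,12}. Remove smallest leaf 7, emit neighbor 1.
Done: 2 vertices remain (1, 12). Sequence = [1 6 12 7 7 10 9 12 7 1]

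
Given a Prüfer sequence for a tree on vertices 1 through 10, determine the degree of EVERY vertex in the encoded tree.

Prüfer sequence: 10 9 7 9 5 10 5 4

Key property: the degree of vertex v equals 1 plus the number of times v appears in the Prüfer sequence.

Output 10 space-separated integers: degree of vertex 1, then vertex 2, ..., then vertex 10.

p_1 = 10: count[10] becomes 1
p_2 = 9: count[9] becomes 1
p_3 = 7: count[7] becomes 1
p_4 = 9: count[9] becomes 2
p_5 = 5: count[5] becomes 1
p_6 = 10: count[10] becomes 2
p_7 = 5: count[5] becomes 2
p_8 = 4: count[4] becomes 1
Degrees (1 + count): deg[1]=1+0=1, deg[2]=1+0=1, deg[3]=1+0=1, deg[4]=1+1=2, deg[5]=1+2=3, deg[6]=1+0=1, deg[7]=1+1=2, deg[8]=1+0=1, deg[9]=1+2=3, deg[10]=1+2=3

Answer: 1 1 1 2 3 1 2 1 3 3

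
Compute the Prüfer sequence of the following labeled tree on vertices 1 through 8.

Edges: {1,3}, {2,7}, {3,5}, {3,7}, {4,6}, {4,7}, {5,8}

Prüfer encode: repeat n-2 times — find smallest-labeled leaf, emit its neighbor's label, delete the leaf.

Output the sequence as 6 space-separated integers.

Answer: 3 7 4 7 3 5

Derivation:
Step 1: leaves = {1,2,6,8}. Remove smallest leaf 1, emit neighbor 3.
Step 2: leaves = {2,6,8}. Remove smallest leaf 2, emit neighbor 7.
Step 3: leaves = {6,8}. Remove smallest leaf 6, emit neighbor 4.
Step 4: leaves = {4,8}. Remove smallest leaf 4, emit neighbor 7.
Step 5: leaves = {7,8}. Remove smallest leaf 7, emit neighbor 3.
Step 6: leaves = {3,8}. Remove smallest leaf 3, emit neighbor 5.
Done: 2 vertices remain (5, 8). Sequence = [3 7 4 7 3 5]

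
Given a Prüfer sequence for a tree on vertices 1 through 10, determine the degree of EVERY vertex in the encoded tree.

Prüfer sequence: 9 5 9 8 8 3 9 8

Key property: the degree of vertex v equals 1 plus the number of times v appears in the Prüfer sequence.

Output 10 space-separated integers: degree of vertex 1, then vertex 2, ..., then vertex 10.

p_1 = 9: count[9] becomes 1
p_2 = 5: count[5] becomes 1
p_3 = 9: count[9] becomes 2
p_4 = 8: count[8] becomes 1
p_5 = 8: count[8] becomes 2
p_6 = 3: count[3] becomes 1
p_7 = 9: count[9] becomes 3
p_8 = 8: count[8] becomes 3
Degrees (1 + count): deg[1]=1+0=1, deg[2]=1+0=1, deg[3]=1+1=2, deg[4]=1+0=1, deg[5]=1+1=2, deg[6]=1+0=1, deg[7]=1+0=1, deg[8]=1+3=4, deg[9]=1+3=4, deg[10]=1+0=1

Answer: 1 1 2 1 2 1 1 4 4 1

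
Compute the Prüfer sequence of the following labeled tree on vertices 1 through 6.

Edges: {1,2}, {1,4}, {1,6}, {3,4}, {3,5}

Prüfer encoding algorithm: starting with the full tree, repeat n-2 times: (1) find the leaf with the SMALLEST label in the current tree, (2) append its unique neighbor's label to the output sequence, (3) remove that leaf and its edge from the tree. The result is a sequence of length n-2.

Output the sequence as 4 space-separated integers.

Step 1: leaves = {2,5,6}. Remove smallest leaf 2, emit neighbor 1.
Step 2: leaves = {5,6}. Remove smallest leaf 5, emit neighbor 3.
Step 3: leaves = {3,6}. Remove smallest leaf 3, emit neighbor 4.
Step 4: leaves = {4,6}. Remove smallest leaf 4, emit neighbor 1.
Done: 2 vertices remain (1, 6). Sequence = [1 3 4 1]

Answer: 1 3 4 1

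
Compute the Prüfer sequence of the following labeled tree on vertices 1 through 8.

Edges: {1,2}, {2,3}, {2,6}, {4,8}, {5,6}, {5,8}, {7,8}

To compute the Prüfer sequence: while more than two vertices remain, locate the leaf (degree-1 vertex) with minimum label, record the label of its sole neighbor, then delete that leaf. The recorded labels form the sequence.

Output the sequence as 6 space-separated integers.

Answer: 2 2 6 8 5 8

Derivation:
Step 1: leaves = {1,3,4,7}. Remove smallest leaf 1, emit neighbor 2.
Step 2: leaves = {3,4,7}. Remove smallest leaf 3, emit neighbor 2.
Step 3: leaves = {2,4,7}. Remove smallest leaf 2, emit neighbor 6.
Step 4: leaves = {4,6,7}. Remove smallest leaf 4, emit neighbor 8.
Step 5: leaves = {6,7}. Remove smallest leaf 6, emit neighbor 5.
Step 6: leaves = {5,7}. Remove smallest leaf 5, emit neighbor 8.
Done: 2 vertices remain (7, 8). Sequence = [2 2 6 8 5 8]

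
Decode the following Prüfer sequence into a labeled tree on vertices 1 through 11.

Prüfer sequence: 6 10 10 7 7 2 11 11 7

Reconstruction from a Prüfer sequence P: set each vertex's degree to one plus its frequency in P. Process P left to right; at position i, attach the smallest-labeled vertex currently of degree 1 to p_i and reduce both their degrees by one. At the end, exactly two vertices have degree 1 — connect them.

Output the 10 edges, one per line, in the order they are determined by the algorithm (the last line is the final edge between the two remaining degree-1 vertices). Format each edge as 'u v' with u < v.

Answer: 1 6
3 10
4 10
5 7
6 7
2 8
2 11
9 11
7 10
7 11

Derivation:
Initial degrees: {1:1, 2:2, 3:1, 4:1, 5:1, 6:2, 7:4, 8:1, 9:1, 10:3, 11:3}
Step 1: smallest deg-1 vertex = 1, p_1 = 6. Add edge {1,6}. Now deg[1]=0, deg[6]=1.
Step 2: smallest deg-1 vertex = 3, p_2 = 10. Add edge {3,10}. Now deg[3]=0, deg[10]=2.
Step 3: smallest deg-1 vertex = 4, p_3 = 10. Add edge {4,10}. Now deg[4]=0, deg[10]=1.
Step 4: smallest deg-1 vertex = 5, p_4 = 7. Add edge {5,7}. Now deg[5]=0, deg[7]=3.
Step 5: smallest deg-1 vertex = 6, p_5 = 7. Add edge {6,7}. Now deg[6]=0, deg[7]=2.
Step 6: smallest deg-1 vertex = 8, p_6 = 2. Add edge {2,8}. Now deg[8]=0, deg[2]=1.
Step 7: smallest deg-1 vertex = 2, p_7 = 11. Add edge {2,11}. Now deg[2]=0, deg[11]=2.
Step 8: smallest deg-1 vertex = 9, p_8 = 11. Add edge {9,11}. Now deg[9]=0, deg[11]=1.
Step 9: smallest deg-1 vertex = 10, p_9 = 7. Add edge {7,10}. Now deg[10]=0, deg[7]=1.
Final: two remaining deg-1 vertices are 7, 11. Add edge {7,11}.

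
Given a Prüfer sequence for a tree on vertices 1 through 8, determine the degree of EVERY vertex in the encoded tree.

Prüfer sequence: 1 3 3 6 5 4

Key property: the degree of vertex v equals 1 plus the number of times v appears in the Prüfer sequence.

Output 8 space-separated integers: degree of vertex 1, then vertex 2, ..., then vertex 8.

p_1 = 1: count[1] becomes 1
p_2 = 3: count[3] becomes 1
p_3 = 3: count[3] becomes 2
p_4 = 6: count[6] becomes 1
p_5 = 5: count[5] becomes 1
p_6 = 4: count[4] becomes 1
Degrees (1 + count): deg[1]=1+1=2, deg[2]=1+0=1, deg[3]=1+2=3, deg[4]=1+1=2, deg[5]=1+1=2, deg[6]=1+1=2, deg[7]=1+0=1, deg[8]=1+0=1

Answer: 2 1 3 2 2 2 1 1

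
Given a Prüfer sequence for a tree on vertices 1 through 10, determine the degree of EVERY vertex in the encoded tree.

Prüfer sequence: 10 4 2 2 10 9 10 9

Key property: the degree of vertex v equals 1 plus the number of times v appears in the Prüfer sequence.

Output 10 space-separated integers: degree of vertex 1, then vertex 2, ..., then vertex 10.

Answer: 1 3 1 2 1 1 1 1 3 4

Derivation:
p_1 = 10: count[10] becomes 1
p_2 = 4: count[4] becomes 1
p_3 = 2: count[2] becomes 1
p_4 = 2: count[2] becomes 2
p_5 = 10: count[10] becomes 2
p_6 = 9: count[9] becomes 1
p_7 = 10: count[10] becomes 3
p_8 = 9: count[9] becomes 2
Degrees (1 + count): deg[1]=1+0=1, deg[2]=1+2=3, deg[3]=1+0=1, deg[4]=1+1=2, deg[5]=1+0=1, deg[6]=1+0=1, deg[7]=1+0=1, deg[8]=1+0=1, deg[9]=1+2=3, deg[10]=1+3=4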